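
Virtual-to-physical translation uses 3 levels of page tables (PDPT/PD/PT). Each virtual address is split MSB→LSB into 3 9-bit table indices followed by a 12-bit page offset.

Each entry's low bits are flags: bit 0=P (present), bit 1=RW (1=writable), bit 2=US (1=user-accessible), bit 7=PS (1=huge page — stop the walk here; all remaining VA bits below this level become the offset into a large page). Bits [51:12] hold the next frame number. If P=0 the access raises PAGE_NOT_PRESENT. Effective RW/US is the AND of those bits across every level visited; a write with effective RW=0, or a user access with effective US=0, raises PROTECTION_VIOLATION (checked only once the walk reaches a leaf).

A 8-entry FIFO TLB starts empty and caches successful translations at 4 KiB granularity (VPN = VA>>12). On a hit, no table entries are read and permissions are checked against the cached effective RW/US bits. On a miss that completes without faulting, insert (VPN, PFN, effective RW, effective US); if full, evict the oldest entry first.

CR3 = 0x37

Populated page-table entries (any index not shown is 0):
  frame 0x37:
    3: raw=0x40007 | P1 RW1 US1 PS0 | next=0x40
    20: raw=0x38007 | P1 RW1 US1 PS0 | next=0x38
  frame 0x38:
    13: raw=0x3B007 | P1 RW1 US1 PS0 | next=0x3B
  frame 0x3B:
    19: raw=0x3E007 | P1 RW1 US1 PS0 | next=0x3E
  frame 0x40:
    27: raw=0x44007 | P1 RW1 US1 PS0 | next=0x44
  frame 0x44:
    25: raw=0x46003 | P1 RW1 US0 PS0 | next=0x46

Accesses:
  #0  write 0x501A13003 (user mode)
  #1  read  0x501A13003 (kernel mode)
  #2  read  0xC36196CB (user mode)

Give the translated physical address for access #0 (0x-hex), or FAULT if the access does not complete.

Trace:
#0 VA=0x501A13003 (w,user):
  L0: frame=0x37 idx=20 entry=0x38007 [P=1 RW=1 US=1 PS=0]
  L1: frame=0x38 idx=13 entry=0x3B007 [P=1 RW=1 US=1 PS=0]
  L2: frame=0x3B idx=19 entry=0x3E007 [P=1 RW=1 US=1 PS=0]
  ✓ 0x3E003  — 3 lookups
#1 VA=0x501A13003 (r,kernel):
  TLB hit vpn=0x501A13 → PA=0x3E003
#2 VA=0xC36196CB (r,user):
  L0: frame=0x37 idx=3 entry=0x40007 [P=1 RW=1 US=1 PS=0]
  L1: frame=0x40 idx=27 entry=0x44007 [P=1 RW=1 US=1 PS=0]
  L2: frame=0x44 idx=25 entry=0x46003 [P=1 RW=1 US=0 PS=0]
  → PROTECTION_VIOLATION  (3 entries read)

Access #0 PA: 0x3E003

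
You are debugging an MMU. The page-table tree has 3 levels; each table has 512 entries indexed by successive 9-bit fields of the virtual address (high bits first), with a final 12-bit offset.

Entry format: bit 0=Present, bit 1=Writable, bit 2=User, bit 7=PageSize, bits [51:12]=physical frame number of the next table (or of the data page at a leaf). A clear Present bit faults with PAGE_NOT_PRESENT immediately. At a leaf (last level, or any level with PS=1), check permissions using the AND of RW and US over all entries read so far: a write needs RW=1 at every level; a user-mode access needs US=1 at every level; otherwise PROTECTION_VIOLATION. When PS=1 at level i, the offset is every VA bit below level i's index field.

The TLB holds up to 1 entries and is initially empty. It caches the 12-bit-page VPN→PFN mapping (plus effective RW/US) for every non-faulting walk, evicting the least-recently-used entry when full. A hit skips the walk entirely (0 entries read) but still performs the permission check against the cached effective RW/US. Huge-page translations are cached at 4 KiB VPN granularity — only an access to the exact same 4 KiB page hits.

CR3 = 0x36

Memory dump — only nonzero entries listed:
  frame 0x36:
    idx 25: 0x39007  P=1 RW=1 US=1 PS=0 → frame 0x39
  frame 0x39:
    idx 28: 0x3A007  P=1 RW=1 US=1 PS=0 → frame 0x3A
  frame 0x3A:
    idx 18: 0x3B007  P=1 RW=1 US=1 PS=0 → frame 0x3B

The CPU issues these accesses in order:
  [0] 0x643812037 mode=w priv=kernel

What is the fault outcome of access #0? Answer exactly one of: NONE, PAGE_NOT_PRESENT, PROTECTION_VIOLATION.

Walk each access:
#0 VA=0x643812037 (w,kernel):
  L0: frame=0x36 idx=25 entry=0x39007 [P=1 RW=1 US=1 PS=0]
  L1: frame=0x39 idx=28 entry=0x3A007 [P=1 RW=1 US=1 PS=0]
  L2: frame=0x3A idx=18 entry=0x3B007 [P=1 RW=1 US=1 PS=0]
  ⇒ phys 0x3B037  [3 reads]

Access #0 fault: NONE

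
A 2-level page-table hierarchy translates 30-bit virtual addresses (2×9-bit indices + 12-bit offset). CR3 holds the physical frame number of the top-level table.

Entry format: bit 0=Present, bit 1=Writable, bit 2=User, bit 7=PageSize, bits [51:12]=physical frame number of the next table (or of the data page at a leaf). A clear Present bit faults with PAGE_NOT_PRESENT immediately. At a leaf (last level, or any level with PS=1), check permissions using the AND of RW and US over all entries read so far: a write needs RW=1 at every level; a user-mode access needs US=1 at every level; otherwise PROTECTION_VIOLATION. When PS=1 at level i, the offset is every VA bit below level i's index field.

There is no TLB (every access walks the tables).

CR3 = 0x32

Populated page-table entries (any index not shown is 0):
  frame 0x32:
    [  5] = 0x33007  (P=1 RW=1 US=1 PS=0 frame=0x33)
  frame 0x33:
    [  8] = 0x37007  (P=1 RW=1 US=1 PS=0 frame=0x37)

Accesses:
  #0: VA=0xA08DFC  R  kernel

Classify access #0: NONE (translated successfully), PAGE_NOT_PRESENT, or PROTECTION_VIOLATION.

Trace:
#0 VA=0xA08DFC (r,kernel):
  L0 @0x32[5] → 0x33007  P=1,RW=1,US=1,PS=0
  L1 @0x33[8] → 0x37007  P=1,RW=1,US=1,PS=0
  ✓ 0x37DFC  — 2 lookups

Access #0 fault: NONE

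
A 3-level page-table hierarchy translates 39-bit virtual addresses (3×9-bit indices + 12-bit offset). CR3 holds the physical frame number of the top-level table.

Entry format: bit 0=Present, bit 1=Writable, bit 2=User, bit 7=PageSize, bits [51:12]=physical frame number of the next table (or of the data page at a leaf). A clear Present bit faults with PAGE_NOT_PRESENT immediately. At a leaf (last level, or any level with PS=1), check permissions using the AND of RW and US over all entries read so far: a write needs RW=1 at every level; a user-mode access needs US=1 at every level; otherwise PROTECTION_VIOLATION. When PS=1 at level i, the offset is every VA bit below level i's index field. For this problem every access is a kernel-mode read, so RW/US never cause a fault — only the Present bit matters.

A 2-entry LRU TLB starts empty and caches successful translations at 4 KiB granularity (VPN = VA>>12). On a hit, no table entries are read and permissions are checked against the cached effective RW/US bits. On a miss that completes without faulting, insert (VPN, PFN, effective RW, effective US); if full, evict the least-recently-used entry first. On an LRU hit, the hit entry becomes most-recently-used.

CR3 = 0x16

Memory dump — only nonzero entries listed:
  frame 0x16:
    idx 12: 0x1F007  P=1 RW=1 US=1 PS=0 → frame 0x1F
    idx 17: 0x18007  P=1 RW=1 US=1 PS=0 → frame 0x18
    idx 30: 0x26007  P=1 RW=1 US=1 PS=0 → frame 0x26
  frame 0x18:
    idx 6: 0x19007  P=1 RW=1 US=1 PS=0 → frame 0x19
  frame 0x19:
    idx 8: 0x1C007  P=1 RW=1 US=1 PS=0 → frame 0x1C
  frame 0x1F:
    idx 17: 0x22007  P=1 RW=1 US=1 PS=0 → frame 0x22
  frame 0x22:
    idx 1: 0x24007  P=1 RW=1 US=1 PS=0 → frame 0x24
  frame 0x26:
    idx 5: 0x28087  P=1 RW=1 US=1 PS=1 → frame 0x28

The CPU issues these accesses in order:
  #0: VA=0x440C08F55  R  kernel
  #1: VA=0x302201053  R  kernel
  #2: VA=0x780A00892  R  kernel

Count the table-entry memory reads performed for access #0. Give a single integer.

Trace:
#0 VA=0x440C08F55 (r,kernel):
  L0 @0x16[17] → 0x18007  P=1,RW=1,US=1,PS=0
  L1 @0x18[6] → 0x19007  P=1,RW=1,US=1,PS=0
  L2 @0x19[8] → 0x1C007  P=1,RW=1,US=1,PS=0
  → PA=0x1CF55  (3 entries read)
#1 VA=0x302201053 (r,kernel):
  L0 @0x16[12] → 0x1F007  P=1,RW=1,US=1,PS=0
  L1 @0x1F[17] → 0x22007  P=1,RW=1,US=1,PS=0
  L2 @0x22[1] → 0x24007  P=1,RW=1,US=1,PS=0
  → PA=0x24053  (3 entries read)
#2 VA=0x780A00892 (r,kernel):
  L0 @0x16[30] → 0x26007  P=1,RW=1,US=1,PS=0
  L1 @0x26[5] → 0x28087  P=1,RW=1,US=1,PS=1
  → PA=0x28892 (huge @L1)  (2 entries read)

Entries read for #0: 3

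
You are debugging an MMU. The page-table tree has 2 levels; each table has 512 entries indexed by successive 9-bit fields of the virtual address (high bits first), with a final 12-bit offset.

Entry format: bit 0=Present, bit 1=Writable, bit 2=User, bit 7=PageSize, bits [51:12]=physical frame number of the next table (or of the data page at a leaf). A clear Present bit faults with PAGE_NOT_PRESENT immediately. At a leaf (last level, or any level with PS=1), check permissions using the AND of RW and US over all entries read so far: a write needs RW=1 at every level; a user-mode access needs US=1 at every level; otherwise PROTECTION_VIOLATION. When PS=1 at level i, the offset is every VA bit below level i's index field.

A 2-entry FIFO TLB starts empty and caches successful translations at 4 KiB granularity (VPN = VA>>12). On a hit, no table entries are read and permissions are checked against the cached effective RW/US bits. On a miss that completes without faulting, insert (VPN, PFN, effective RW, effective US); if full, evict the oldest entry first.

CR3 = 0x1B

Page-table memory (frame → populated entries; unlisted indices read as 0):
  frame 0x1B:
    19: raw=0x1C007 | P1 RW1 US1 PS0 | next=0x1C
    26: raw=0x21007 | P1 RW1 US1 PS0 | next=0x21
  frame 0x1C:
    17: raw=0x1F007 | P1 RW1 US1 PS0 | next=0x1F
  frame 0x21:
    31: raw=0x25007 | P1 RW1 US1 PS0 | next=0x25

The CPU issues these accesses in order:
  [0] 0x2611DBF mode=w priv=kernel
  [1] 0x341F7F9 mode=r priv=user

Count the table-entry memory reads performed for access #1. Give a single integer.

Trace:
#0 VA=0x2611DBF (w,kernel):
  [0] read 0x1B idx=19: raw=0x1C007 flags P=1 W=1 U=1 S=0
  [1] read 0x1C idx=17: raw=0x1F007 flags P=1 W=1 U=1 S=0
  ⇒ phys 0x1FDBF  [2 reads]
#1 VA=0x341F7F9 (r,user):
  [0] read 0x1B idx=26: raw=0x21007 flags P=1 W=1 U=1 S=0
  [1] read 0x21 idx=31: raw=0x25007 flags P=1 W=1 U=1 S=0
  ⇒ phys 0x257F9  [2 reads]

Entries read for #1: 2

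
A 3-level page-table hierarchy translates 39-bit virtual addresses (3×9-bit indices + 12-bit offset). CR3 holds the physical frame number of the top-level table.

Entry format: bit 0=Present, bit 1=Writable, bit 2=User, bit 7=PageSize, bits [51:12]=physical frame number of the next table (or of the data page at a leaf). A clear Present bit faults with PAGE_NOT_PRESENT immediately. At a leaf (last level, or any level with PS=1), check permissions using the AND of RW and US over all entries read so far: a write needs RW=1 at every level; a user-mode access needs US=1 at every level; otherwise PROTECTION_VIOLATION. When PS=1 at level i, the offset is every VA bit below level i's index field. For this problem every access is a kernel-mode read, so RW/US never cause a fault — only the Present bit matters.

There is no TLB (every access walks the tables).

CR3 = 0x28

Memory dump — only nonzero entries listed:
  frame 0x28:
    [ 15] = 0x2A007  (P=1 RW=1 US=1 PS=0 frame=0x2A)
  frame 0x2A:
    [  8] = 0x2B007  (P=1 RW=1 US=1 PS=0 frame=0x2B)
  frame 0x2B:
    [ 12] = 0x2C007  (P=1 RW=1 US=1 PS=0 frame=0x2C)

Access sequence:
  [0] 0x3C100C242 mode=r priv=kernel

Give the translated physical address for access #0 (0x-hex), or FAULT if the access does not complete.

Per-access translation:
#0 VA=0x3C100C242 (r,kernel):
  [0] read 0x28 idx=15: raw=0x2A007 flags P=1 W=1 U=1 S=0
  [1] read 0x2A idx=8: raw=0x2B007 flags P=1 W=1 U=1 S=0
  [2] read 0x2B idx=12: raw=0x2C007 flags P=1 W=1 U=1 S=0
  ⇒ phys 0x2C242  [3 reads]

Access #0 PA: 0x2C242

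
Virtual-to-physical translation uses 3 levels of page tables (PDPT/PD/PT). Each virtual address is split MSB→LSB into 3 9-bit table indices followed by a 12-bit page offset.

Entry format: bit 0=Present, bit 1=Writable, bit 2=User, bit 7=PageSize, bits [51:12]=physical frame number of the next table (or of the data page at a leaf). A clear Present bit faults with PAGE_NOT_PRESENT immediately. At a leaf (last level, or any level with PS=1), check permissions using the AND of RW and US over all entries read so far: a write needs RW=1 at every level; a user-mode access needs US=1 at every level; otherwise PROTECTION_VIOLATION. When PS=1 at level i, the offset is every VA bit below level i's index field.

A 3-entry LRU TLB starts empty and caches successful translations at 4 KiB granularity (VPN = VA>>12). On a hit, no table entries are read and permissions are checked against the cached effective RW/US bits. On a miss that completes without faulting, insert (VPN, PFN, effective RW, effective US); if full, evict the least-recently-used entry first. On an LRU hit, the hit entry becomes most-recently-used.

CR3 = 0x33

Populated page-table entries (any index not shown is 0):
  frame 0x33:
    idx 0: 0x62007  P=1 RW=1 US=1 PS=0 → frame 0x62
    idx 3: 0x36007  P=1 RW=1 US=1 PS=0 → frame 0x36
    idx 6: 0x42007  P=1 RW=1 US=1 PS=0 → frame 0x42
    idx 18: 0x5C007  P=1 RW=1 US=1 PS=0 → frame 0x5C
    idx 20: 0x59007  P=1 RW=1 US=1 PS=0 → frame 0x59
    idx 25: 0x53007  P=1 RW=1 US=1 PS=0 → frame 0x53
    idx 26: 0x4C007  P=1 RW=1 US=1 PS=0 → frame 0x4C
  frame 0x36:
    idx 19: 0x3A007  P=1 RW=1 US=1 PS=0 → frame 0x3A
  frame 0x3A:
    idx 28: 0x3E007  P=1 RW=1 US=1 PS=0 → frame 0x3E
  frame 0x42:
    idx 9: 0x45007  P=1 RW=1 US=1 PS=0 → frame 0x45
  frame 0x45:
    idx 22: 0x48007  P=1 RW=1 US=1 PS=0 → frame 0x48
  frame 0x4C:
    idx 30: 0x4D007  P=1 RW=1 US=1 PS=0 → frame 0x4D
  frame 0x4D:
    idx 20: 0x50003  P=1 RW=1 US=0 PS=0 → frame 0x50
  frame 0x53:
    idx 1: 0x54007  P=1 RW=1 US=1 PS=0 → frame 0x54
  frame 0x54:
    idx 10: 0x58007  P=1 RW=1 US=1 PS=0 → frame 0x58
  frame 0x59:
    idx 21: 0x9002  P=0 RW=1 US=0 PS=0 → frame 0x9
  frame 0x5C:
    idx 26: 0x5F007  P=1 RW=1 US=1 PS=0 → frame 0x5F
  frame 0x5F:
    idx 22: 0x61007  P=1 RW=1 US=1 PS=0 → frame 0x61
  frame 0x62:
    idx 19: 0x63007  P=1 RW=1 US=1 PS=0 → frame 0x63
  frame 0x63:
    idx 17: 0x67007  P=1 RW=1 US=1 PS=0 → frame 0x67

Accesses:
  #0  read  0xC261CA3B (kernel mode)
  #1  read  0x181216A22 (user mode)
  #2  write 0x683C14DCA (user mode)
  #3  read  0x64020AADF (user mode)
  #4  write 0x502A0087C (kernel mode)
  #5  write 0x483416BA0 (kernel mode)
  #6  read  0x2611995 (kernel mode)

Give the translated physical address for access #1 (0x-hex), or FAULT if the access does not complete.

Per-access translation:
#0 VA=0xC261CA3B (r,kernel):
  L0: frame=0x33 idx=3 entry=0x36007 [P=1 RW=1 US=1 PS=0]
  L1: frame=0x36 idx=19 entry=0x3A007 [P=1 RW=1 US=1 PS=0]
  L2: frame=0x3A idx=28 entry=0x3E007 [P=1 RW=1 US=1 PS=0]
  → PA=0x3EA3B  (3 entries read)
#1 VA=0x181216A22 (r,user):
  L0: frame=0x33 idx=6 entry=0x42007 [P=1 RW=1 US=1 PS=0]
  L1: frame=0x42 idx=9 entry=0x45007 [P=1 RW=1 US=1 PS=0]
  L2: frame=0x45 idx=22 entry=0x48007 [P=1 RW=1 US=1 PS=0]
  → PA=0x48A22  (3 entries read)
#2 VA=0x683C14DCA (w,user):
  L0: frame=0x33 idx=26 entry=0x4C007 [P=1 RW=1 US=1 PS=0]
  L1: frame=0x4C idx=30 entry=0x4D007 [P=1 RW=1 US=1 PS=0]
  L2: frame=0x4D idx=20 entry=0x50003 [P=1 RW=1 US=0 PS=0]
  ⇒ fault: PROTECTION_VIOLATION  — 3 lookups
#3 VA=0x64020AADF (r,user):
  L0: frame=0x33 idx=25 entry=0x53007 [P=1 RW=1 US=1 PS=0]
  L1: frame=0x53 idx=1 entry=0x54007 [P=1 RW=1 US=1 PS=0]
  L2: frame=0x54 idx=10 entry=0x58007 [P=1 RW=1 US=1 PS=0]
  → PA=0x58ADF  (3 entries read)
#4 VA=0x502A0087C (w,kernel):
  L0: frame=0x33 idx=20 entry=0x59007 [P=1 RW=1 US=1 PS=0]
  L1: frame=0x59 idx=21 entry=0x9002 [P=0 RW=1 US=0 PS=0]
  ⇒ fault: PAGE_NOT_PRESENT  — 2 lookups
#5 VA=0x483416BA0 (w,kernel):
  L0: frame=0x33 idx=18 entry=0x5C007 [P=1 RW=1 US=1 PS=0]
  L1: frame=0x5C idx=26 entry=0x5F007 [P=1 RW=1 US=1 PS=0]
  L2: frame=0x5F idx=22 entry=0x61007 [P=1 RW=1 US=1 PS=0]
  → PA=0x61BA0  (3 entries read)
#6 VA=0x2611995 (r,kernel):
  L0: frame=0x33 idx=0 entry=0x62007 [P=1 RW=1 US=1 PS=0]
  L1: frame=0x62 idx=19 entry=0x63007 [P=1 RW=1 US=1 PS=0]
  L2: frame=0x63 idx=17 entry=0x67007 [P=1 RW=1 US=1 PS=0]
  → PA=0x67995  (3 entries read)

Access #1 PA: 0x48A22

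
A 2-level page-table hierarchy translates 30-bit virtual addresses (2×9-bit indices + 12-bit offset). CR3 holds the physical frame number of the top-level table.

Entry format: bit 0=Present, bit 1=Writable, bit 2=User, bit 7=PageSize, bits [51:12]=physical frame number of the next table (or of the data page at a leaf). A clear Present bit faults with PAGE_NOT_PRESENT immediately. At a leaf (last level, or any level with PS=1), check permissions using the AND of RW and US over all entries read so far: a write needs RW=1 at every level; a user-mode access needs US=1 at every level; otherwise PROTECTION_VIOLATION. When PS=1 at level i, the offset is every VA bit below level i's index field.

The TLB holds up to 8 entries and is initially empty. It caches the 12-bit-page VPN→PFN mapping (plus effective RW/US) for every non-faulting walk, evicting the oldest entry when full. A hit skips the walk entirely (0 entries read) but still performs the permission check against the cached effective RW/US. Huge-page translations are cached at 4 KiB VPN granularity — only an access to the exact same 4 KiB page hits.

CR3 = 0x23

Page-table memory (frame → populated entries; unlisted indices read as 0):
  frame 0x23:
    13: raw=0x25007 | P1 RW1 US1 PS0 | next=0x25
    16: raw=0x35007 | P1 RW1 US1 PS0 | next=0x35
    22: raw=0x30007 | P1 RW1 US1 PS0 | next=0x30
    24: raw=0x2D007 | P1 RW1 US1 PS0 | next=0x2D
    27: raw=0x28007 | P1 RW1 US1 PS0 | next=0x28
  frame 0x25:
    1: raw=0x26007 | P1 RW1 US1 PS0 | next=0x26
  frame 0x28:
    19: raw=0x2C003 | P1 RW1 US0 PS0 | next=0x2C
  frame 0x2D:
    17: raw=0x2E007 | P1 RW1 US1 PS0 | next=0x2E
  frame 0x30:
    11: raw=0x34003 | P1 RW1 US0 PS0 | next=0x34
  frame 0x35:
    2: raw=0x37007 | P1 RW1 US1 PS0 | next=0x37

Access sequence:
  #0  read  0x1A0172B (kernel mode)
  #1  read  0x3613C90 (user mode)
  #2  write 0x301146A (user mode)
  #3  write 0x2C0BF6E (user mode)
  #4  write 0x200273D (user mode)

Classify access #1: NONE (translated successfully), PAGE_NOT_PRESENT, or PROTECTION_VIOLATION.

Trace:
#0 VA=0x1A0172B (r,kernel):
  lvl0: tbl 0x23, slot 13 ⇒ 0x25007 (P1/RW1/US1/PS0)
  lvl1: tbl 0x25, slot 1 ⇒ 0x26007 (P1/RW1/US1/PS0)
  → PA=0x2672B  (2 entries read)
#1 VA=0x3613C90 (r,user):
  lvl0: tbl 0x23, slot 27 ⇒ 0x28007 (P1/RW1/US1/PS0)
  lvl1: tbl 0x28, slot 19 ⇒ 0x2C003 (P1/RW1/US0/PS0)
  ⇒ fault: PROTECTION_VIOLATION  — 2 lookups
#2 VA=0x301146A (w,user):
  lvl0: tbl 0x23, slot 24 ⇒ 0x2D007 (P1/RW1/US1/PS0)
  lvl1: tbl 0x2D, slot 17 ⇒ 0x2E007 (P1/RW1/US1/PS0)
  → PA=0x2E46A  (2 entries read)
#3 VA=0x2C0BF6E (w,user):
  lvl0: tbl 0x23, slot 22 ⇒ 0x30007 (P1/RW1/US1/PS0)
  lvl1: tbl 0x30, slot 11 ⇒ 0x34003 (P1/RW1/US0/PS0)
  ⇒ fault: PROTECTION_VIOLATION  — 2 lookups
#4 VA=0x200273D (w,user):
  lvl0: tbl 0x23, slot 16 ⇒ 0x35007 (P1/RW1/US1/PS0)
  lvl1: tbl 0x35, slot 2 ⇒ 0x37007 (P1/RW1/US1/PS0)
  → PA=0x3773D  (2 entries read)

Access #1 fault: PROTECTION_VIOLATION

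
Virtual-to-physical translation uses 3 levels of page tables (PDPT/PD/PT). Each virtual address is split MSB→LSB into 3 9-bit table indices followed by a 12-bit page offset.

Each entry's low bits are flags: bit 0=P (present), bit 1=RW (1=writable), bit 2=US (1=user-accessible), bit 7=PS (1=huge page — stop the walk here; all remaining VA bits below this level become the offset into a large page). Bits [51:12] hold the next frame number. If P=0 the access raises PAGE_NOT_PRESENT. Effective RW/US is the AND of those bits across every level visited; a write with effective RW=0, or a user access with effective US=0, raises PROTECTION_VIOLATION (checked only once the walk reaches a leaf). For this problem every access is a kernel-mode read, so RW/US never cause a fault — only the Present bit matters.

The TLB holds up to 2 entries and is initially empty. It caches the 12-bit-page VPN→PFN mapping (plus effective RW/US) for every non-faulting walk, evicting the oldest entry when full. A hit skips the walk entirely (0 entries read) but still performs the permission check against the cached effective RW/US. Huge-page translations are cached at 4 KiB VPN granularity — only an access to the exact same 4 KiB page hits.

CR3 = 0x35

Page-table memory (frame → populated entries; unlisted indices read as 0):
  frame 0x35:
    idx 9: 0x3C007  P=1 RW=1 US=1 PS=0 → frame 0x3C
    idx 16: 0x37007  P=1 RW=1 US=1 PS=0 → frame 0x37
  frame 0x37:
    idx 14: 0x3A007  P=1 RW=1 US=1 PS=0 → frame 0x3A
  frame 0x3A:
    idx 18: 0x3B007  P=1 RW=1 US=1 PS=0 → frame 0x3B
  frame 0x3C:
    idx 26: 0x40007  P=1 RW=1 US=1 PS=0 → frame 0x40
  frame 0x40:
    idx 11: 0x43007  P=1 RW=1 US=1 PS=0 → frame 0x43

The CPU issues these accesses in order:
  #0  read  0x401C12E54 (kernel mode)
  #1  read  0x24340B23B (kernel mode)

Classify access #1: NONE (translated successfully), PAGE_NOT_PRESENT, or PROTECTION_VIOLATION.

Per-access translation:
#0 VA=0x401C12E54 (r,kernel):
  [0] read 0x35 idx=16: raw=0x37007 flags P=1 W=1 U=1 S=0
  [1] read 0x37 idx=14: raw=0x3A007 flags P=1 W=1 U=1 S=0
  [2] read 0x3A idx=18: raw=0x3B007 flags P=1 W=1 U=1 S=0
  → PA=0x3BE54  (3 entries read)
#1 VA=0x24340B23B (r,kernel):
  [0] read 0x35 idx=9: raw=0x3C007 flags P=1 W=1 U=1 S=0
  [1] read 0x3C idx=26: raw=0x40007 flags P=1 W=1 U=1 S=0
  [2] read 0x40 idx=11: raw=0x43007 flags P=1 W=1 U=1 S=0
  → PA=0x4323B  (3 entries read)

Access #1 fault: NONE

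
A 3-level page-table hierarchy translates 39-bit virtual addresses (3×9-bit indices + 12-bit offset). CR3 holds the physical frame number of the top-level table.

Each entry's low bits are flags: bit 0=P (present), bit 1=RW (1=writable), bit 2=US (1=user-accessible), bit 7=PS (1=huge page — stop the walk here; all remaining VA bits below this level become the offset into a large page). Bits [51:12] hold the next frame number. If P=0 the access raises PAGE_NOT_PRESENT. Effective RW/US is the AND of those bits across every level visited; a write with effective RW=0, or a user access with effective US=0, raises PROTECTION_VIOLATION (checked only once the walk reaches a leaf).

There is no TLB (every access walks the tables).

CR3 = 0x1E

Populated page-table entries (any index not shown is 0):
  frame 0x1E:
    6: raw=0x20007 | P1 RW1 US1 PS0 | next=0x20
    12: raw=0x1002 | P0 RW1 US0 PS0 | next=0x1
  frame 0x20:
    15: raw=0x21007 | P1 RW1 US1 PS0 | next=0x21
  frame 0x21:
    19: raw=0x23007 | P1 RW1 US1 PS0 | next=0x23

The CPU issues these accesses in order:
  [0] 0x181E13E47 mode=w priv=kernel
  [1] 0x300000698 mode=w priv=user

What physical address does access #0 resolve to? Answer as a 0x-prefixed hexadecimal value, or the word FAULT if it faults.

Trace:
#0 VA=0x181E13E47 (w,kernel):
  L0: frame=0x1E idx=6 entry=0x20007 [P=1 RW=1 US=1 PS=0]
  L1: frame=0x20 idx=15 entry=0x21007 [P=1 RW=1 US=1 PS=0]
  L2: frame=0x21 idx=19 entry=0x23007 [P=1 RW=1 US=1 PS=0]
  ⇒ phys 0x23E47  [3 reads]
#1 VA=0x300000698 (w,user):
  L0: frame=0x1E idx=12 entry=0x1002 [P=0 RW=1 US=0 PS=0]
  → PAGE_NOT_PRESENT  (1 entries read)

Access #0 PA: 0x23E47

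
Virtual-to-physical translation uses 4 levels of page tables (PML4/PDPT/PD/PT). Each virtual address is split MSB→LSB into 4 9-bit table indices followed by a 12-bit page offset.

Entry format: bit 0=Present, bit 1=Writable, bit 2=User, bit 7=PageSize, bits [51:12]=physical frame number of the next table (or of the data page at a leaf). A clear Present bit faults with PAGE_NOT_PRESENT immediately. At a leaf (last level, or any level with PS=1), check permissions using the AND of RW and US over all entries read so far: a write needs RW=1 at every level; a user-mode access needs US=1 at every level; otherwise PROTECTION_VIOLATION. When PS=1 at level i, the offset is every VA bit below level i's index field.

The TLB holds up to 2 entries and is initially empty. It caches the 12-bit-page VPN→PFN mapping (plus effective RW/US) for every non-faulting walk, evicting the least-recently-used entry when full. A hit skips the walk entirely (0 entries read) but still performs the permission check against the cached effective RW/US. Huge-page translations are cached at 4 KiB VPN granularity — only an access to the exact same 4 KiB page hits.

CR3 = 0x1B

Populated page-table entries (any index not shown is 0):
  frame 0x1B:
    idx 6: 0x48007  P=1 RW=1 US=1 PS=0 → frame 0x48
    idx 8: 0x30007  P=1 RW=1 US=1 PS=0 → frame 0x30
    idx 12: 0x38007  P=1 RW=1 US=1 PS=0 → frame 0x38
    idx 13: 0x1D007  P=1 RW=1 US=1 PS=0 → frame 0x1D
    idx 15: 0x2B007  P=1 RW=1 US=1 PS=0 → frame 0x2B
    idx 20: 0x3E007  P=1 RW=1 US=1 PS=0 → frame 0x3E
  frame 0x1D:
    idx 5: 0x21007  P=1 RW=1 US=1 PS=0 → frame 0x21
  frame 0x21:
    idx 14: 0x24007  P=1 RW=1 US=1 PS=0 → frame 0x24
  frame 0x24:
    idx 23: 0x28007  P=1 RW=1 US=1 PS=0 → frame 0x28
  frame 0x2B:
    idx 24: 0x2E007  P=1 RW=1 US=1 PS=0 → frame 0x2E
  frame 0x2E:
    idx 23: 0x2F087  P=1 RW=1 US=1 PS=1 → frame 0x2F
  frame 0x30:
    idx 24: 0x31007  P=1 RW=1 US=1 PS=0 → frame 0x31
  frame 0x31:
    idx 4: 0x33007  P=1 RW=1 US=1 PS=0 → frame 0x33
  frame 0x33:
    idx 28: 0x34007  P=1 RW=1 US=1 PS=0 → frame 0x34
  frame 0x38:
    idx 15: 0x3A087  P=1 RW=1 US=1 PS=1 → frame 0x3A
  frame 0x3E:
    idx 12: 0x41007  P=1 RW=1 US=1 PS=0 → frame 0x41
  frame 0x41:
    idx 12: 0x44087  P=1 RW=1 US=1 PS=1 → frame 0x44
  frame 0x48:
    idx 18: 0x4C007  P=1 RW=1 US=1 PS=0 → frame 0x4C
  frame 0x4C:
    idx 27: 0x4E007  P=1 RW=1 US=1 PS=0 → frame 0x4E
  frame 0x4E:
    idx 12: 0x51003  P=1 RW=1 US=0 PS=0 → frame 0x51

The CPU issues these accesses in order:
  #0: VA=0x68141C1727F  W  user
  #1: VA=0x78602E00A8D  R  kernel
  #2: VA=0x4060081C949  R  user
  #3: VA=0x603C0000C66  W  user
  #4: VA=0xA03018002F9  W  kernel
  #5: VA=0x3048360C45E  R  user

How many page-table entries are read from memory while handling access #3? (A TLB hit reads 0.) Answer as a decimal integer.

Walk each access:
#0 VA=0x68141C1727F (w,user):
  lvl0: tbl 0x1B, slot 13 ⇒ 0x1D007 (P1/RW1/US1/PS0)
  lvl1: tbl 0x1D, slot 5 ⇒ 0x21007 (P1/RW1/US1/PS0)
  lvl2: tbl 0x21, slot 14 ⇒ 0x24007 (P1/RW1/US1/PS0)
  lvl3: tbl 0x24, slot 23 ⇒ 0x28007 (P1/RW1/US1/PS0)
  ✓ 0x2827F  — 4 lookups
#1 VA=0x78602E00A8D (r,kernel):
  lvl0: tbl 0x1B, slot 15 ⇒ 0x2B007 (P1/RW1/US1/PS0)
  lvl1: tbl 0x2B, slot 24 ⇒ 0x2E007 (P1/RW1/US1/PS0)
  lvl2: tbl 0x2E, slot 23 ⇒ 0x2F087 (P1/RW1/US1/PS1)
  ✓ 0x2FA8D (huge @L2)  — 3 lookups
#2 VA=0x4060081C949 (r,user):
  lvl0: tbl 0x1B, slot 8 ⇒ 0x30007 (P1/RW1/US1/PS0)
  lvl1: tbl 0x30, slot 24 ⇒ 0x31007 (P1/RW1/US1/PS0)
  lvl2: tbl 0x31, slot 4 ⇒ 0x33007 (P1/RW1/US1/PS0)
  lvl3: tbl 0x33, slot 28 ⇒ 0x34007 (P1/RW1/US1/PS0)
  ✓ 0x34949  — 4 lookups
#3 VA=0x603C0000C66 (w,user):
  lvl0: tbl 0x1B, slot 12 ⇒ 0x38007 (P1/RW1/US1/PS0)
  lvl1: tbl 0x38, slot 15 ⇒ 0x3A087 (P1/RW1/US1/PS1)
  ✓ 0x3AC66 (huge @L1)  — 2 lookups
#4 VA=0xA03018002F9 (w,kernel):
  lvl0: tbl 0x1B, slot 20 ⇒ 0x3E007 (P1/RW1/US1/PS0)
  lvl1: tbl 0x3E, slot 12 ⇒ 0x41007 (P1/RW1/US1/PS0)
  lvl2: tbl 0x41, slot 12 ⇒ 0x44087 (P1/RW1/US1/PS1)
  ✓ 0x442F9 (huge @L2)  — 3 lookups
#5 VA=0x3048360C45E (r,user):
  lvl0: tbl 0x1B, slot 6 ⇒ 0x48007 (P1/RW1/US1/PS0)
  lvl1: tbl 0x48, slot 18 ⇒ 0x4C007 (P1/RW1/US1/PS0)
  lvl2: tbl 0x4C, slot 27 ⇒ 0x4E007 (P1/RW1/US1/PS0)
  lvl3: tbl 0x4E, slot 12 ⇒ 0x51003 (P1/RW1/US0/PS0)
  → PROTECTION_VIOLATION  (4 entries read)

Entries read for #3: 2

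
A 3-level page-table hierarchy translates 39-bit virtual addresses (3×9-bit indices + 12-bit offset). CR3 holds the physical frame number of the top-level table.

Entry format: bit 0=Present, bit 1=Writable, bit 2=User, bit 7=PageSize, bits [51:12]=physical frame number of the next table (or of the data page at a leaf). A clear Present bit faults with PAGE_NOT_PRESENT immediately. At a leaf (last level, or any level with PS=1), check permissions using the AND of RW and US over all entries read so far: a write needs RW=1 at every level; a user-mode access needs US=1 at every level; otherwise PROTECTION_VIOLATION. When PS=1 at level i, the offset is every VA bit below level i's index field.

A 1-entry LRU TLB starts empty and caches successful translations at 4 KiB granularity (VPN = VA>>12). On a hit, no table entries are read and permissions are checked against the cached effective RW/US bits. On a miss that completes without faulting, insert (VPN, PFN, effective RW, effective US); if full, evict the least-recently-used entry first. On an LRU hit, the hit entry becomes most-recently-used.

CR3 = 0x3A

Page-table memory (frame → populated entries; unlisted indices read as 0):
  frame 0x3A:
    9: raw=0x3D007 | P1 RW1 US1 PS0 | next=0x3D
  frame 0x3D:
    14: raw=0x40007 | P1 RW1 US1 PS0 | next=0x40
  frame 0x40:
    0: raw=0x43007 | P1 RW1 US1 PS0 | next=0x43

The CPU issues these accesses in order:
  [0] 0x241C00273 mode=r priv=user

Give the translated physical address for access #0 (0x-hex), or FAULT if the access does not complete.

Walk each access:
#0 VA=0x241C00273 (r,user):
  L0 @0x3A[9] → 0x3D007  P=1,RW=1,US=1,PS=0
  L1 @0x3D[14] → 0x40007  P=1,RW=1,US=1,PS=0
  L2 @0x40[0] → 0x43007  P=1,RW=1,US=1,PS=0
  → PA=0x43273  (3 entries read)

Access #0 PA: 0x43273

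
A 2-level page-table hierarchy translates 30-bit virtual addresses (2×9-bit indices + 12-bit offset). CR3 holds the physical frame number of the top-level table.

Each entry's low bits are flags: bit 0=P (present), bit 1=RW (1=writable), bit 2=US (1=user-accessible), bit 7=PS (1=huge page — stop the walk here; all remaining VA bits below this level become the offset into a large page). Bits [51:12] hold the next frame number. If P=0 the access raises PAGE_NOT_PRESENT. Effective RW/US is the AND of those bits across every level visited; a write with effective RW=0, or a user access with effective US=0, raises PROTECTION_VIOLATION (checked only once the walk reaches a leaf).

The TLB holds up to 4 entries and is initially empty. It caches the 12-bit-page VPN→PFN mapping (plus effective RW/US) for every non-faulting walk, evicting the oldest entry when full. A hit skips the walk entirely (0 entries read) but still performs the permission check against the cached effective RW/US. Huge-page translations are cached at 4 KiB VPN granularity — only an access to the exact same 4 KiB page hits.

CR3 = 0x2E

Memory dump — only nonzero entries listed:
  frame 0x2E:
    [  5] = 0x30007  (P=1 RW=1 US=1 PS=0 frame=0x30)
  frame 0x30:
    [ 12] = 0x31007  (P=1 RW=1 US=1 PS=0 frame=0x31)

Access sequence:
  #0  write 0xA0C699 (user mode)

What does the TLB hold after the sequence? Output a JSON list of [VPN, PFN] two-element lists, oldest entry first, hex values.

Per-access translation:
#0 VA=0xA0C699 (w,user):
  L0 @0x2E[5] → 0x30007  P=1,RW=1,US=1,PS=0
  L1 @0x30[12] → 0x31007  P=1,RW=1,US=1,PS=0
  ✓ 0x31699  — 2 lookups

TLB: [["0xA0C", "0x31"]]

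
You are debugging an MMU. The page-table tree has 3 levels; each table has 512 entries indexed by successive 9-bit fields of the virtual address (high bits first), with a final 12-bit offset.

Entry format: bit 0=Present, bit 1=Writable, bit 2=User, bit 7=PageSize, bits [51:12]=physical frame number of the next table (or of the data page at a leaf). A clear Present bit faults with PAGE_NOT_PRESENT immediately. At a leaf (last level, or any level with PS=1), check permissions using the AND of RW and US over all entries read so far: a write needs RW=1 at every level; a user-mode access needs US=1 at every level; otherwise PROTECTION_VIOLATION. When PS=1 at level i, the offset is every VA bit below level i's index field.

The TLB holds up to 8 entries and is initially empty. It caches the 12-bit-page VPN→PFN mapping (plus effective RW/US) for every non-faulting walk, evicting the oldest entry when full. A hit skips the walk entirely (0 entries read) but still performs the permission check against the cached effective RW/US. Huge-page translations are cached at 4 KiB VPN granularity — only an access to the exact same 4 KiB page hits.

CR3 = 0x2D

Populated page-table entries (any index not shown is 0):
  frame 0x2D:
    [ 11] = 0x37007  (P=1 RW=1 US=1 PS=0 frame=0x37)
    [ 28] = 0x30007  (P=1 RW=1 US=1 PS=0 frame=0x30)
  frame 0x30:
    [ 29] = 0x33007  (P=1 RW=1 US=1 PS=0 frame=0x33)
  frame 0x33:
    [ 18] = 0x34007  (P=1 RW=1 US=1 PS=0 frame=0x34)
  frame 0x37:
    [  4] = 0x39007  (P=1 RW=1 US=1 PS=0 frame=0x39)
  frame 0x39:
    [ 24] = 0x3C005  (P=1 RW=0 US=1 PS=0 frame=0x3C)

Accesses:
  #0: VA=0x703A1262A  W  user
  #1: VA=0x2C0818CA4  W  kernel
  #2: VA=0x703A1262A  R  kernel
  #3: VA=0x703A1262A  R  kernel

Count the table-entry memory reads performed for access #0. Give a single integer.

Per-access translation:
#0 VA=0x703A1262A (w,user):
  lvl0: tbl 0x2D, slot 28 ⇒ 0x30007 (P1/RW1/US1/PS0)
  lvl1: tbl 0x30, slot 29 ⇒ 0x33007 (P1/RW1/US1/PS0)
  lvl2: tbl 0x33, slot 18 ⇒ 0x34007 (P1/RW1/US1/PS0)
  → PA=0x3462A  (3 entries read)
#1 VA=0x2C0818CA4 (w,kernel):
  lvl0: tbl 0x2D, slot 11 ⇒ 0x37007 (P1/RW1/US1/PS0)
  lvl1: tbl 0x37, slot 4 ⇒ 0x39007 (P1/RW1/US1/PS0)
  lvl2: tbl 0x39, slot 24 ⇒ 0x3C005 (P1/RW0/US1/PS0)
  ✗ PROTECTION_VIOLATION  [3 reads]
#2 VA=0x703A1262A (r,kernel):
  TLB hit vpn=0x703A12 → PA=0x3462A
#3 VA=0x703A1262A (r,kernel):
  TLB hit vpn=0x703A12 → PA=0x3462A

Entries read for #0: 3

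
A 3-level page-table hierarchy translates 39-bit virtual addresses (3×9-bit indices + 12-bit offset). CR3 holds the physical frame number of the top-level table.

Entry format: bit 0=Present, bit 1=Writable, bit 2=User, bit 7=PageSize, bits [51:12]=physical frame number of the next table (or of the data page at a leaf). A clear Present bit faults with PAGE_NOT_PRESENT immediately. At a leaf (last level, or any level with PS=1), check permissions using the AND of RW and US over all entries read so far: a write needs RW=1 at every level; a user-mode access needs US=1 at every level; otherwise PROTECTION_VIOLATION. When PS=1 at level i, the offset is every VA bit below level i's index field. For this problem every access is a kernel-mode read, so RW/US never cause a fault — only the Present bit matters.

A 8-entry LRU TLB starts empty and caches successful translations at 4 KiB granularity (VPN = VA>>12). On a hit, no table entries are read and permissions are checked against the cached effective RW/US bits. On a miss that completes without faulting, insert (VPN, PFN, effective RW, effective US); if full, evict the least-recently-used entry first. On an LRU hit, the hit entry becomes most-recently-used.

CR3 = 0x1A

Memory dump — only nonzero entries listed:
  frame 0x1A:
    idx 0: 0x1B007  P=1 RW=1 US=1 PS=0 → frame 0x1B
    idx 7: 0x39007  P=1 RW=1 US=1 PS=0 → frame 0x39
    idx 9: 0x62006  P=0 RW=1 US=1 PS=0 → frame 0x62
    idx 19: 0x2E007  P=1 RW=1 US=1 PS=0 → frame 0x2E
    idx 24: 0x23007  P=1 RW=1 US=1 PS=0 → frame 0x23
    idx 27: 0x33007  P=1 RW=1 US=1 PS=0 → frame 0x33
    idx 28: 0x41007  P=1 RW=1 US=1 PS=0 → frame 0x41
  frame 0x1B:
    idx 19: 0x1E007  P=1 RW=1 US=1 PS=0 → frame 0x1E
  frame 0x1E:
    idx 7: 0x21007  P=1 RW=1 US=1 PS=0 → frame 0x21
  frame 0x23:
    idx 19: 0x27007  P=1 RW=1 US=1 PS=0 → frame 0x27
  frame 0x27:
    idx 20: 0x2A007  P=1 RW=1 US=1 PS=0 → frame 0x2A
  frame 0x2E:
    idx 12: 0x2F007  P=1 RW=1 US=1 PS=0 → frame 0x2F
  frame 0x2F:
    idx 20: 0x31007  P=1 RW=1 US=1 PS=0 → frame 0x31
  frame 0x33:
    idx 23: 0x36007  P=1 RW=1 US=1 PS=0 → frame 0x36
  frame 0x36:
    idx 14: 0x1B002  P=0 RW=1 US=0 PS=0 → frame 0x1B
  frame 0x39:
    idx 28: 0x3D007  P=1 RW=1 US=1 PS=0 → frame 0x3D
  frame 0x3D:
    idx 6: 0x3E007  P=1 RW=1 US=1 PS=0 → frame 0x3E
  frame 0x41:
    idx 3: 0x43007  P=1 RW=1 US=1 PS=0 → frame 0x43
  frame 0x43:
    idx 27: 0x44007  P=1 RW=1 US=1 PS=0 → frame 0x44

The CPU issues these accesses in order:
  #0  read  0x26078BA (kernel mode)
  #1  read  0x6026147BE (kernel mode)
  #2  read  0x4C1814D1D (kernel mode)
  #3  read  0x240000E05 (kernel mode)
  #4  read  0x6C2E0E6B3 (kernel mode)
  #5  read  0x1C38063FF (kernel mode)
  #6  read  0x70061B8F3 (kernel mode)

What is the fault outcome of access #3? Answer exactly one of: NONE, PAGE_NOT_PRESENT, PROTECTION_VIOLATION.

Walk each access:
#0 VA=0x26078BA (r,kernel):
  [0] read 0x1A idx=0: raw=0x1B007 flags P=1 W=1 U=1 S=0
  [1] read 0x1B idx=19: raw=0x1E007 flags P=1 W=1 U=1 S=0
  [2] read 0x1E idx=7: raw=0x21007 flags P=1 W=1 U=1 S=0
  ⇒ phys 0x218BA  [3 reads]
#1 VA=0x6026147BE (r,kernel):
  [0] read 0x1A idx=24: raw=0x23007 flags P=1 W=1 U=1 S=0
  [1] read 0x23 idx=19: raw=0x27007 flags P=1 W=1 U=1 S=0
  [2] read 0x27 idx=20: raw=0x2A007 flags P=1 W=1 U=1 S=0
  ⇒ phys 0x2A7BE  [3 reads]
#2 VA=0x4C1814D1D (r,kernel):
  [0] read 0x1A idx=19: raw=0x2E007 flags P=1 W=1 U=1 S=0
  [1] read 0x2E idx=12: raw=0x2F007 flags P=1 W=1 U=1 S=0
  [2] read 0x2F idx=20: raw=0x31007 flags P=1 W=1 U=1 S=0
  ⇒ phys 0x31D1D  [3 reads]
#3 VA=0x240000E05 (r,kernel):
  [0] read 0x1A idx=9: raw=0x62006 flags P=0 W=1 U=1 S=0
  → PAGE_NOT_PRESENT  (1 entries read)
#4 VA=0x6C2E0E6B3 (r,kernel):
  [0] read 0x1A idx=27: raw=0x33007 flags P=1 W=1 U=1 S=0
  [1] read 0x33 idx=23: raw=0x36007 flags P=1 W=1 U=1 S=0
  [2] read 0x36 idx=14: raw=0x1B002 flags P=0 W=1 U=0 S=0
  → PAGE_NOT_PRESENT  (3 entries read)
#5 VA=0x1C38063FF (r,kernel):
  [0] read 0x1A idx=7: raw=0x39007 flags P=1 W=1 U=1 S=0
  [1] read 0x39 idx=28: raw=0x3D007 flags P=1 W=1 U=1 S=0
  [2] read 0x3D idx=6: raw=0x3E007 flags P=1 W=1 U=1 S=0
  ⇒ phys 0x3E3FF  [3 reads]
#6 VA=0x70061B8F3 (r,kernel):
  [0] read 0x1A idx=28: raw=0x41007 flags P=1 W=1 U=1 S=0
  [1] read 0x41 idx=3: raw=0x43007 flags P=1 W=1 U=1 S=0
  [2] read 0x43 idx=27: raw=0x44007 flags P=1 W=1 U=1 S=0
  ⇒ phys 0x448F3  [3 reads]

Access #3 fault: PAGE_NOT_PRESENT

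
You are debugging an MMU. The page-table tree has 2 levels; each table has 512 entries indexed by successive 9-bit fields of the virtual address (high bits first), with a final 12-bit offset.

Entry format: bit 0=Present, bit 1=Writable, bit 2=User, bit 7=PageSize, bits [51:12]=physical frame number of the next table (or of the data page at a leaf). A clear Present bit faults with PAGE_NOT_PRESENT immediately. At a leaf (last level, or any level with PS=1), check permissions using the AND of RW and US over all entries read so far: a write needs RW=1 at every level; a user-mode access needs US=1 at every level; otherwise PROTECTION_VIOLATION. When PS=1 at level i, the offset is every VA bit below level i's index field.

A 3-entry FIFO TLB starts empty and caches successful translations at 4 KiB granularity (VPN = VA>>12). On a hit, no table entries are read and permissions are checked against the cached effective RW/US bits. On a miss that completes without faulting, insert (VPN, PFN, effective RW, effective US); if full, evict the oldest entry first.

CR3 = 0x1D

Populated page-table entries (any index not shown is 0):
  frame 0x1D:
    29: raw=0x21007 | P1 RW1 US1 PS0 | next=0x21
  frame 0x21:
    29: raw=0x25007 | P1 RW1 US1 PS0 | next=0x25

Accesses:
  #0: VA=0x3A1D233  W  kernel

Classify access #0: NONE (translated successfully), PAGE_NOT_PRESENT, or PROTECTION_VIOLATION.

Trace:
#0 VA=0x3A1D233 (w,kernel):
  [0] read 0x1D idx=29: raw=0x21007 flags P=1 W=1 U=1 S=0
  [1] read 0x21 idx=29: raw=0x25007 flags P=1 W=1 U=1 S=0
  → PA=0x25233  (2 entries read)

Access #0 fault: NONE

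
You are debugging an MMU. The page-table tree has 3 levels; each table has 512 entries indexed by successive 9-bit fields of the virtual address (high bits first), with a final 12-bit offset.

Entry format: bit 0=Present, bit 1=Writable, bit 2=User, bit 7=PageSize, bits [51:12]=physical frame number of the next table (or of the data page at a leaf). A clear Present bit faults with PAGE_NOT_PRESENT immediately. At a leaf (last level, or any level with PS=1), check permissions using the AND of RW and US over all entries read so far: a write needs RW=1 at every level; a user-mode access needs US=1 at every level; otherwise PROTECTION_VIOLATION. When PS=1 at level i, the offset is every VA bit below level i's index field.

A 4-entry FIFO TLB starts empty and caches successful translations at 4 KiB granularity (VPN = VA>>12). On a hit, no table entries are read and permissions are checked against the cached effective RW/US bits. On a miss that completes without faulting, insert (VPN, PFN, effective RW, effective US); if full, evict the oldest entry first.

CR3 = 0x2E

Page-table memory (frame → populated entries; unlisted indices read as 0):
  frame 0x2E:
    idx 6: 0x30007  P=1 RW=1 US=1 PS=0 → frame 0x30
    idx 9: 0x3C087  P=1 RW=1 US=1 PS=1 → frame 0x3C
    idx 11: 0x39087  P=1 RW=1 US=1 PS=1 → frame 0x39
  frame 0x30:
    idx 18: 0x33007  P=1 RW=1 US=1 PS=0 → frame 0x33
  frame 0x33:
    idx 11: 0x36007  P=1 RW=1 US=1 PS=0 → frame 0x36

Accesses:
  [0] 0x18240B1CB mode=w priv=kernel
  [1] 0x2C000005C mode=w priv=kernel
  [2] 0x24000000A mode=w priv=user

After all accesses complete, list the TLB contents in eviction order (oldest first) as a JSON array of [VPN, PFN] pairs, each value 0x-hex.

Trace:
#0 VA=0x18240B1CB (w,kernel):
  [0] read 0x2E idx=6: raw=0x30007 flags P=1 W=1 U=1 S=0
  [1] read 0x30 idx=18: raw=0x33007 flags P=1 W=1 U=1 S=0
  [2] read 0x33 idx=11: raw=0x36007 flags P=1 W=1 U=1 S=0
  ✓ 0x361CB  — 3 lookups
#1 VA=0x2C000005C (w,kernel):
  [0] read 0x2E idx=11: raw=0x39087 flags P=1 W=1 U=1 S=1
  ✓ 0x3905C (huge @L0)  — 1 lookups
#2 VA=0x24000000A (w,user):
  [0] read 0x2E idx=9: raw=0x3C087 flags P=1 W=1 U=1 S=1
  ✓ 0x3C00A (huge @L0)  — 1 lookups

TLB: [["0x18240B", "0x36"], ["0x2C0000", "0x39"], ["0x240000", "0x3C"]]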